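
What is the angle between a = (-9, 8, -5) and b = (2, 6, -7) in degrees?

a·b = (-9)·2 + 8·6 + (-5)·(-7) = -18 + 48 + 35 = 65
|a| = √((-9)² + 8² + (-5)²) = √170 ≈ 13.04
|b| = √(2² + 6² + (-7)²) = √89 ≈ 9.434
cos θ = (a·b)/(|a||b|) = 65/(13.04·9.434) ≈ 0.5284
θ = arccos(0.5284) ≈ 58.1°

58.1°


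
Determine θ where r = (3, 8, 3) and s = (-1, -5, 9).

r·s = 3·(-1) + 8·(-5) + 3·9 = -3 - 40 + 27 = -16
|r| = √(3² + 8² + 3²) = √82 ≈ 9.055
|s| = √((-1)² + (-5)² + 9²) = √107 ≈ 10.34
cos θ = (r·s)/(|r||s|) = -16/(9.055·10.34) ≈ -0.1708
θ = arccos(-0.1708) ≈ 99.84°

99.84°


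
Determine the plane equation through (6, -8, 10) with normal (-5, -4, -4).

The plane through P with normal n = (a, b, c) satisfies n·(r - P) = 0,
i.e. ax + by + cz = a·x₀ + b·y₀ + c·z₀.
d = (-5)·6 + (-4)·(-8) + (-4)·10
  = -30 + 32 - 40
  = -38
Equation: -5x - 4y - 4z = -38

-5x - 4y - 4z = -38


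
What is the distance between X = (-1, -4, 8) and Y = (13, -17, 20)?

d = √[(x₂-x₁)² + (y₂-y₁)² + (z₂-z₁)²]
  = √[14² + (-13)² + 12²]
  = √[196 + 169 + 144]
  = √509
  ≈ 22.56

22.56


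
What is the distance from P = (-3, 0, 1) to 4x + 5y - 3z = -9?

distance = |a·x₀ + b·y₀ + c·z₀ - d| / √(a² + b² + c²)
  = |4·(-3) + 5·0 + (-3)·1 - (-9)| / √(4² + 5² + (-3)²)
  = |-12 + 0 - 3 + 9| / √(16 + 25 + 9)
  = |-6| / √50
  = 6 / 7.071
  ≈ 0.8485

0.8485


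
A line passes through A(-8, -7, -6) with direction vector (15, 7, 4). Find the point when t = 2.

P(t) = A + t·d
  = (-8 + 15·2, -7 + 7·2, -6 + 4·2)
  = (-8 + 30, -7 + 14, -6 + 8)
  = (22, 7, 2)

(22, 7, 2)


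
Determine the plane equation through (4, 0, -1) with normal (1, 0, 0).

The plane through P with normal n = (a, b, c) satisfies n·(r - P) = 0,
i.e. ax + by + cz = a·x₀ + b·y₀ + c·z₀.
d = 1·4 + 0·0 + 0·(-1)
  = 4 + 0 + 0
  = 4
Equation: x = 4

x = 4


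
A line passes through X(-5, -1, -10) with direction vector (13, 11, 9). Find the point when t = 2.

P(t) = X + t·d
  = (-5 + 13·2, -1 + 11·2, -10 + 9·2)
  = (-5 + 26, -1 + 22, -10 + 18)
  = (21, 21, 8)

(21, 21, 8)


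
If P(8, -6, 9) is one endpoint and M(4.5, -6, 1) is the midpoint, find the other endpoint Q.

Q = 2M - P
  = (2·4.5 - 8, 2·(-6) - (-6), 2·1 - 9)
  = (9 - 8, -12 + 6, 2 - 9)
  = (1, -6, -7)

(1, -6, -7)


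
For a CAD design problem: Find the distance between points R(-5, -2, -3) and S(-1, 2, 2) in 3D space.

d = √[(x₂-x₁)² + (y₂-y₁)² + (z₂-z₁)²]
  = √[4² + 4² + 5²]
  = √[16 + 16 + 25]
  = √57
  ≈ 7.55

7.55


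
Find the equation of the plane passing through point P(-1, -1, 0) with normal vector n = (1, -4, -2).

The plane through P with normal n = (a, b, c) satisfies n·(r - P) = 0,
i.e. ax + by + cz = a·x₀ + b·y₀ + c·z₀.
d = 1·(-1) + (-4)·(-1) + (-2)·0
  = -1 + 4 + 0
  = 3
Equation: x - 4y - 2z = 3

x - 4y - 2z = 3


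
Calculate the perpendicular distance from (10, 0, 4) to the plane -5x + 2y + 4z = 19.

distance = |a·x₀ + b·y₀ + c·z₀ - d| / √(a² + b² + c²)
  = |(-5)·10 + 2·0 + 4·4 - 19| / √((-5)² + 2² + 4²)
  = |-50 + 0 + 16 - 19| / √(25 + 4 + 16)
  = |-53| / √45
  = 53 / 6.708
  ≈ 7.901

7.901


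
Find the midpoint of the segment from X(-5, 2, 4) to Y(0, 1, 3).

M = ((x₁+x₂)/2, (y₁+y₂)/2, (z₁+z₂)/2)
  = ((-5 + 0)/2, (2 + 1)/2, (4 + 3)/2)
  = (-5/2, 3/2, 7/2)
  = (-2.5, 1.5, 3.5)

(-2.5, 1.5, 3.5)


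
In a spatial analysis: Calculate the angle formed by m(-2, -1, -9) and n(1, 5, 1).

m·n = (-2)·1 + (-1)·5 + (-9)·1 = -2 - 5 - 9 = -16
|m| = √((-2)² + (-1)² + (-9)²) = √86 ≈ 9.274
|n| = √(1² + 5² + 1²) = √27 ≈ 5.196
cos θ = (m·n)/(|m||n|) = -16/(9.274·5.196) ≈ -0.332
θ = arccos(-0.332) ≈ 109.4°

109.4°


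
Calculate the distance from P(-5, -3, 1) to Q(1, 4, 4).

d = √[(x₂-x₁)² + (y₂-y₁)² + (z₂-z₁)²]
  = √[6² + 7² + 3²]
  = √[36 + 49 + 9]
  = √94
  ≈ 9.695

9.695


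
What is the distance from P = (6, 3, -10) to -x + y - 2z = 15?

distance = |a·x₀ + b·y₀ + c·z₀ - d| / √(a² + b² + c²)
  = |(-1)·6 + 1·3 + (-2)·(-10) - 15| / √((-1)² + 1² + (-2)²)
  = |-6 + 3 + 20 - 15| / √(1 + 1 + 4)
  = |2| / √6
  = 2 / 2.449
  ≈ 0.8165

0.8165


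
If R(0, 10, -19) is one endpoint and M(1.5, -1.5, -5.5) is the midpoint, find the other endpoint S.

S = 2M - R
  = (2·1.5 - 0, 2·(-1.5) - 10, 2·(-5.5) - (-19))
  = (3 + 0, -3 - 10, -11 + 19)
  = (3, -13, 8)

(3, -13, 8)


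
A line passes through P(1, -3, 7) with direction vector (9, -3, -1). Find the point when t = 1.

P(t) = P + t·d
  = (1 + 9·1, -3 + (-3)·1, 7 + (-1)·1)
  = (1 + 9, -3 - 3, 7 - 1)
  = (10, -6, 6)

(10, -6, 6)


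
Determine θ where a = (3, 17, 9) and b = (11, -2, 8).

a·b = 3·11 + 17·(-2) + 9·8 = 33 - 34 + 72 = 71
|a| = √(3² + 17² + 9²) = √379 ≈ 19.47
|b| = √(11² + (-2)² + 8²) = √189 ≈ 13.75
cos θ = (a·b)/(|a||b|) = 71/(19.47·13.75) ≈ 0.2653
θ = arccos(0.2653) ≈ 74.62°

74.62°


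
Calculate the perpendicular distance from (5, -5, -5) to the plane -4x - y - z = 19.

distance = |a·x₀ + b·y₀ + c·z₀ - d| / √(a² + b² + c²)
  = |(-4)·5 + (-1)·(-5) + (-1)·(-5) - 19| / √((-4)² + (-1)² + (-1)²)
  = |-20 + 5 + 5 - 19| / √(16 + 1 + 1)
  = |-29| / √18
  = 29 / 4.243
  ≈ 6.835

6.835


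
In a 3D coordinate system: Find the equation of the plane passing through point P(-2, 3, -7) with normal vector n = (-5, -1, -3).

The plane through P with normal n = (a, b, c) satisfies n·(r - P) = 0,
i.e. ax + by + cz = a·x₀ + b·y₀ + c·z₀.
d = (-5)·(-2) + (-1)·3 + (-3)·(-7)
  = 10 - 3 + 21
  = 28
Equation: -5x - y - 3z = 28

-5x - y - 3z = 28


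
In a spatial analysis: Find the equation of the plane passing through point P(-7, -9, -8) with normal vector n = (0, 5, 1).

The plane through P with normal n = (a, b, c) satisfies n·(r - P) = 0,
i.e. ax + by + cz = a·x₀ + b·y₀ + c·z₀.
d = 0·(-7) + 5·(-9) + 1·(-8)
  = 0 - 45 - 8
  = -53
Equation: 5y + z = -53

5y + z = -53


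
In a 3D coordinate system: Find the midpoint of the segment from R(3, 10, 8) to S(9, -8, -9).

M = ((x₁+x₂)/2, (y₁+y₂)/2, (z₁+z₂)/2)
  = ((3 + 9)/2, (10 - 8)/2, (8 - 9)/2)
  = (12/2, 2/2, -1/2)
  = (6, 1, -0.5)

(6, 1, -0.5)


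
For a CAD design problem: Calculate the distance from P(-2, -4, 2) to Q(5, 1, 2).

d = √[(x₂-x₁)² + (y₂-y₁)² + (z₂-z₁)²]
  = √[7² + 5² + 0²]
  = √[49 + 25 + 0]
  = √74
  ≈ 8.602

8.602


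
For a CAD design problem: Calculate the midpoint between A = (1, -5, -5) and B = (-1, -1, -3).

M = ((x₁+x₂)/2, (y₁+y₂)/2, (z₁+z₂)/2)
  = ((1 - 1)/2, (-5 - 1)/2, (-5 - 3)/2)
  = (0/2, -6/2, -8/2)
  = (0, -3, -4)

(0, -3, -4)


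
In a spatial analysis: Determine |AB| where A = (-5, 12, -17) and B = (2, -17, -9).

d = √[(x₂-x₁)² + (y₂-y₁)² + (z₂-z₁)²]
  = √[7² + (-29)² + 8²]
  = √[49 + 841 + 64]
  = √954
  ≈ 30.89

30.89


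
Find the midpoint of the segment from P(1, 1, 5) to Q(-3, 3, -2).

M = ((x₁+x₂)/2, (y₁+y₂)/2, (z₁+z₂)/2)
  = ((1 - 3)/2, (1 + 3)/2, (5 - 2)/2)
  = (-2/2, 4/2, 3/2)
  = (-1, 2, 1.5)

(-1, 2, 1.5)


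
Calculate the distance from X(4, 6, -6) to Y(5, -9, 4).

d = √[(x₂-x₁)² + (y₂-y₁)² + (z₂-z₁)²]
  = √[1² + (-15)² + 10²]
  = √[1 + 225 + 100]
  = √326
  ≈ 18.06

18.06


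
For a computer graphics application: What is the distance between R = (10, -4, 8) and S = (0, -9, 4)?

d = √[(x₂-x₁)² + (y₂-y₁)² + (z₂-z₁)²]
  = √[(-10)² + (-5)² + (-4)²]
  = √[100 + 25 + 16]
  = √141
  ≈ 11.87

11.87


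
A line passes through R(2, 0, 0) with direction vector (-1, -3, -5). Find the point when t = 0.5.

P(t) = R + t·d
  = (2 + (-1)·0.5, 0 + (-3)·0.5, 0 + (-5)·0.5)
  = (2 - 0.5, 0 - 1.5, 0 - 2.5)
  = (1.5, -1.5, -2.5)

(1.5, -1.5, -2.5)


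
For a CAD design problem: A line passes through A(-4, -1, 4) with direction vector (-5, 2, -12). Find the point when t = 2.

P(t) = A + t·d
  = (-4 + (-5)·2, -1 + 2·2, 4 + (-12)·2)
  = (-4 - 10, -1 + 4, 4 - 24)
  = (-14, 3, -20)

(-14, 3, -20)


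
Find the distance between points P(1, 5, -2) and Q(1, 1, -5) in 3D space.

d = √[(x₂-x₁)² + (y₂-y₁)² + (z₂-z₁)²]
  = √[0² + (-4)² + (-3)²]
  = √[0 + 16 + 9]
  = √25
  ≈ 5

5


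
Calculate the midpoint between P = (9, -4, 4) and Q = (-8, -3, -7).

M = ((x₁+x₂)/2, (y₁+y₂)/2, (z₁+z₂)/2)
  = ((9 - 8)/2, (-4 - 3)/2, (4 - 7)/2)
  = (1/2, -7/2, -3/2)
  = (0.5, -3.5, -1.5)

(0.5, -3.5, -1.5)


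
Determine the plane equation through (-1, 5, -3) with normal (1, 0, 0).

The plane through P with normal n = (a, b, c) satisfies n·(r - P) = 0,
i.e. ax + by + cz = a·x₀ + b·y₀ + c·z₀.
d = 1·(-1) + 0·5 + 0·(-3)
  = -1 + 0 + 0
  = -1
Equation: x = -1

x = -1


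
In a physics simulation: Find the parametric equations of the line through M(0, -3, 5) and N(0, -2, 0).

Direction vector d = N - M = (0 + 0, -2 + 3, 0 - 5) = (0, 1, -5)
Parametric form r = M + t·d:
x = 0, y = -3 + t, z = 5 - 5t

x = 0, y = -3 + t, z = 5 - 5t


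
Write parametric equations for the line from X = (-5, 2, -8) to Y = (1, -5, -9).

Direction vector d = Y - X = (1 + 5, -5 - 2, -9 + 8) = (6, -7, -1)
Parametric form r = X + t·d:
x = -5 + 6t, y = 2 - 7t, z = -8 - t

x = -5 + 6t, y = 2 - 7t, z = -8 - t


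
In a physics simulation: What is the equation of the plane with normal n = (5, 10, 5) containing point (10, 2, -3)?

The plane through P with normal n = (a, b, c) satisfies n·(r - P) = 0,
i.e. ax + by + cz = a·x₀ + b·y₀ + c·z₀.
d = 5·10 + 10·2 + 5·(-3)
  = 50 + 20 - 15
  = 55
Equation: 5x + 10y + 5z = 55

5x + 10y + 5z = 55


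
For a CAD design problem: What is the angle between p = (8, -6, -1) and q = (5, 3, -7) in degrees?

p·q = 8·5 + (-6)·3 + (-1)·(-7) = 40 - 18 + 7 = 29
|p| = √(8² + (-6)² + (-1)²) = √101 ≈ 10.05
|q| = √(5² + 3² + (-7)²) = √83 ≈ 9.11
cos θ = (p·q)/(|p||q|) = 29/(10.05·9.11) ≈ 0.3167
θ = arccos(0.3167) ≈ 71.53°

71.53°


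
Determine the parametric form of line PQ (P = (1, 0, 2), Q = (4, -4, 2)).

Direction vector d = Q - P = (4 - 1, -4 + 0, 2 - 2) = (3, -4, 0)
Parametric form r = P + t·d:
x = 1 + 3t, y = 0 - 4t, z = 2

x = 1 + 3t, y = 0 - 4t, z = 2


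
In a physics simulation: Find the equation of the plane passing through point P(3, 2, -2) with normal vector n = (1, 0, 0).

The plane through P with normal n = (a, b, c) satisfies n·(r - P) = 0,
i.e. ax + by + cz = a·x₀ + b·y₀ + c·z₀.
d = 1·3 + 0·2 + 0·(-2)
  = 3 + 0 + 0
  = 3
Equation: x = 3

x = 3


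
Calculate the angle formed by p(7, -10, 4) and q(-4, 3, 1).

p·q = 7·(-4) + (-10)·3 + 4·1 = -28 - 30 + 4 = -54
|p| = √(7² + (-10)² + 4²) = √165 ≈ 12.85
|q| = √((-4)² + 3² + 1²) = √26 ≈ 5.099
cos θ = (p·q)/(|p||q|) = -54/(12.85·5.099) ≈ -0.8245
θ = arccos(-0.8245) ≈ 145.5°

145.5°


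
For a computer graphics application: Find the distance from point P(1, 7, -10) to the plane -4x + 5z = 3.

distance = |a·x₀ + b·y₀ + c·z₀ - d| / √(a² + b² + c²)
  = |(-4)·1 + 0·7 + 5·(-10) - 3| / √((-4)² + 0² + 5²)
  = |-4 + 0 - 50 - 3| / √(16 + 0 + 25)
  = |-57| / √41
  = 57 / 6.403
  ≈ 8.902

8.902


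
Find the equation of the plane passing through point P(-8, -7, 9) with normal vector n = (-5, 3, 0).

The plane through P with normal n = (a, b, c) satisfies n·(r - P) = 0,
i.e. ax + by + cz = a·x₀ + b·y₀ + c·z₀.
d = (-5)·(-8) + 3·(-7) + 0·9
  = 40 - 21 + 0
  = 19
Equation: -5x + 3y = 19

-5x + 3y = 19


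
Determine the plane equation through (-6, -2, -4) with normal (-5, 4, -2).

The plane through P with normal n = (a, b, c) satisfies n·(r - P) = 0,
i.e. ax + by + cz = a·x₀ + b·y₀ + c·z₀.
d = (-5)·(-6) + 4·(-2) + (-2)·(-4)
  = 30 - 8 + 8
  = 30
Equation: -5x + 4y - 2z = 30

-5x + 4y - 2z = 30


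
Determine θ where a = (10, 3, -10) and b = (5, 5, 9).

a·b = 10·5 + 3·5 + (-10)·9 = 50 + 15 - 90 = -25
|a| = √(10² + 3² + (-10)²) = √209 ≈ 14.46
|b| = √(5² + 5² + 9²) = √131 ≈ 11.45
cos θ = (a·b)/(|a||b|) = -25/(14.46·11.45) ≈ -0.1511
θ = arccos(-0.1511) ≈ 98.69°

98.69°


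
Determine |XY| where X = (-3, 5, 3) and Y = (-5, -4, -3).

d = √[(x₂-x₁)² + (y₂-y₁)² + (z₂-z₁)²]
  = √[(-2)² + (-9)² + (-6)²]
  = √[4 + 81 + 36]
  = √121
  ≈ 11

11


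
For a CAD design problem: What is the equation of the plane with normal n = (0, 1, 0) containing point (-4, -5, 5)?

The plane through P with normal n = (a, b, c) satisfies n·(r - P) = 0,
i.e. ax + by + cz = a·x₀ + b·y₀ + c·z₀.
d = 0·(-4) + 1·(-5) + 0·5
  = 0 - 5 + 0
  = -5
Equation: y = -5

y = -5


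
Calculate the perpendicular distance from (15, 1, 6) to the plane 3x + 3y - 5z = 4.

distance = |a·x₀ + b·y₀ + c·z₀ - d| / √(a² + b² + c²)
  = |3·15 + 3·1 + (-5)·6 - 4| / √(3² + 3² + (-5)²)
  = |45 + 3 - 30 - 4| / √(9 + 9 + 25)
  = |14| / √43
  = 14 / 6.557
  ≈ 2.135

2.135


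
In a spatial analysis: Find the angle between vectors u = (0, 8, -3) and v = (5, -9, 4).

u·v = 0·5 + 8·(-9) + (-3)·4 = 0 - 72 - 12 = -84
|u| = √(0² + 8² + (-3)²) = √73 ≈ 8.544
|v| = √(5² + (-9)² + 4²) = √122 ≈ 11.05
cos θ = (u·v)/(|u||v|) = -84/(8.544·11.05) ≈ -0.8901
θ = arccos(-0.8901) ≈ 152.9°

152.9°


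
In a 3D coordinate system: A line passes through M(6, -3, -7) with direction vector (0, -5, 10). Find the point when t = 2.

P(t) = M + t·d
  = (6 + 0·2, -3 + (-5)·2, -7 + 10·2)
  = (6 + 0, -3 - 10, -7 + 20)
  = (6, -13, 13)

(6, -13, 13)


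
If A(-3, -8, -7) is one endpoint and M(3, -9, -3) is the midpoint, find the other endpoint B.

B = 2M - A
  = (2·3 - (-3), 2·(-9) - (-8), 2·(-3) - (-7))
  = (6 + 3, -18 + 8, -6 + 7)
  = (9, -10, 1)

(9, -10, 1)


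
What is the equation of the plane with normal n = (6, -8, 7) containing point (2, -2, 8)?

The plane through P with normal n = (a, b, c) satisfies n·(r - P) = 0,
i.e. ax + by + cz = a·x₀ + b·y₀ + c·z₀.
d = 6·2 + (-8)·(-2) + 7·8
  = 12 + 16 + 56
  = 84
Equation: 6x - 8y + 7z = 84

6x - 8y + 7z = 84


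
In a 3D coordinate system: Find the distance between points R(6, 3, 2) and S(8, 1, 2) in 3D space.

d = √[(x₂-x₁)² + (y₂-y₁)² + (z₂-z₁)²]
  = √[2² + (-2)² + 0²]
  = √[4 + 4 + 0]
  = √8
  ≈ 2.828

2.828


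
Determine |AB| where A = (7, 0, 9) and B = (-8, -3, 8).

d = √[(x₂-x₁)² + (y₂-y₁)² + (z₂-z₁)²]
  = √[(-15)² + (-3)² + (-1)²]
  = √[225 + 9 + 1]
  = √235
  ≈ 15.33

15.33


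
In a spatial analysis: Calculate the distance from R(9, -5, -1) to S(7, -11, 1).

d = √[(x₂-x₁)² + (y₂-y₁)² + (z₂-z₁)²]
  = √[(-2)² + (-6)² + 2²]
  = √[4 + 36 + 4]
  = √44
  ≈ 6.633

6.633


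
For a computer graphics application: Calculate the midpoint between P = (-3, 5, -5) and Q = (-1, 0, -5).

M = ((x₁+x₂)/2, (y₁+y₂)/2, (z₁+z₂)/2)
  = ((-3 - 1)/2, (5 + 0)/2, (-5 - 5)/2)
  = (-4/2, 5/2, -10/2)
  = (-2, 2.5, -5)

(-2, 2.5, -5)


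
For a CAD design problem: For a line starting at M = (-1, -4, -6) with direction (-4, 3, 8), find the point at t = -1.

P(t) = M + t·d
  = (-1 + (-4)·(-1), -4 + 3·(-1), -6 + 8·(-1))
  = (-1 + 4, -4 - 3, -6 - 8)
  = (3, -7, -14)

(3, -7, -14)


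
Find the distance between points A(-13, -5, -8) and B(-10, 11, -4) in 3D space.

d = √[(x₂-x₁)² + (y₂-y₁)² + (z₂-z₁)²]
  = √[3² + 16² + 4²]
  = √[9 + 256 + 16]
  = √281
  ≈ 16.76

16.76


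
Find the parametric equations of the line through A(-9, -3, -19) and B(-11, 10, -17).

Direction vector d = B - A = (-11 + 9, 10 + 3, -17 + 19) = (-2, 13, 2)
Parametric form r = A + t·d:
x = -9 - 2t, y = -3 + 13t, z = -19 + 2t

x = -9 - 2t, y = -3 + 13t, z = -19 + 2t


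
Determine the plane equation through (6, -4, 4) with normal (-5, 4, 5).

The plane through P with normal n = (a, b, c) satisfies n·(r - P) = 0,
i.e. ax + by + cz = a·x₀ + b·y₀ + c·z₀.
d = (-5)·6 + 4·(-4) + 5·4
  = -30 - 16 + 20
  = -26
Equation: -5x + 4y + 5z = -26

-5x + 4y + 5z = -26


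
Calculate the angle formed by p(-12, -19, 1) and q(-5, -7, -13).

p·q = (-12)·(-5) + (-19)·(-7) + 1·(-13) = 60 + 133 - 13 = 180
|p| = √((-12)² + (-19)² + 1²) = √506 ≈ 22.49
|q| = √((-5)² + (-7)² + (-13)²) = √243 ≈ 15.59
cos θ = (p·q)/(|p||q|) = 180/(22.49·15.59) ≈ 0.5133
θ = arccos(0.5133) ≈ 59.11°

59.11°


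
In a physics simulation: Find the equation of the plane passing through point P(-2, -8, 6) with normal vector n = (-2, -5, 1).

The plane through P with normal n = (a, b, c) satisfies n·(r - P) = 0,
i.e. ax + by + cz = a·x₀ + b·y₀ + c·z₀.
d = (-2)·(-2) + (-5)·(-8) + 1·6
  = 4 + 40 + 6
  = 50
Equation: -2x - 5y + z = 50

-2x - 5y + z = 50


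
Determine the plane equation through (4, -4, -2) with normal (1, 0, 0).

The plane through P with normal n = (a, b, c) satisfies n·(r - P) = 0,
i.e. ax + by + cz = a·x₀ + b·y₀ + c·z₀.
d = 1·4 + 0·(-4) + 0·(-2)
  = 4 + 0 + 0
  = 4
Equation: x = 4

x = 4


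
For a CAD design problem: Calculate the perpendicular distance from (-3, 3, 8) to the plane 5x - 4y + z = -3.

distance = |a·x₀ + b·y₀ + c·z₀ - d| / √(a² + b² + c²)
  = |5·(-3) + (-4)·3 + 1·8 - (-3)| / √(5² + (-4)² + 1²)
  = |-15 - 12 + 8 + 3| / √(25 + 16 + 1)
  = |-16| / √42
  = 16 / 6.481
  ≈ 2.469

2.469


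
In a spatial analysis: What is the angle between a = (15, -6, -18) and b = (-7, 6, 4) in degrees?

a·b = 15·(-7) + (-6)·6 + (-18)·4 = -105 - 36 - 72 = -213
|a| = √(15² + (-6)² + (-18)²) = √585 ≈ 24.19
|b| = √((-7)² + 6² + 4²) = √101 ≈ 10.05
cos θ = (a·b)/(|a||b|) = -213/(24.19·10.05) ≈ -0.8763
θ = arccos(-0.8763) ≈ 151.2°

151.2°


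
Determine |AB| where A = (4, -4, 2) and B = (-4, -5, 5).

d = √[(x₂-x₁)² + (y₂-y₁)² + (z₂-z₁)²]
  = √[(-8)² + (-1)² + 3²]
  = √[64 + 1 + 9]
  = √74
  ≈ 8.602

8.602


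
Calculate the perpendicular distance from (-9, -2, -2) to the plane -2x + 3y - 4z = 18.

distance = |a·x₀ + b·y₀ + c·z₀ - d| / √(a² + b² + c²)
  = |(-2)·(-9) + 3·(-2) + (-4)·(-2) - 18| / √((-2)² + 3² + (-4)²)
  = |18 - 6 + 8 - 18| / √(4 + 9 + 16)
  = |2| / √29
  = 2 / 5.385
  ≈ 0.3714

0.3714


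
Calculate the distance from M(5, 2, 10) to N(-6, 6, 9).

d = √[(x₂-x₁)² + (y₂-y₁)² + (z₂-z₁)²]
  = √[(-11)² + 4² + (-1)²]
  = √[121 + 16 + 1]
  = √138
  ≈ 11.75

11.75


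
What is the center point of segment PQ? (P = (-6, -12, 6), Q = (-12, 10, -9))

M = ((x₁+x₂)/2, (y₁+y₂)/2, (z₁+z₂)/2)
  = ((-6 - 12)/2, (-12 + 10)/2, (6 - 9)/2)
  = (-18/2, -2/2, -3/2)
  = (-9, -1, -1.5)

(-9, -1, -1.5)


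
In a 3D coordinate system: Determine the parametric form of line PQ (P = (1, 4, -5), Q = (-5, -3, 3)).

Direction vector d = Q - P = (-5 - 1, -3 - 4, 3 + 5) = (-6, -7, 8)
Parametric form r = P + t·d:
x = 1 - 6t, y = 4 - 7t, z = -5 + 8t

x = 1 - 6t, y = 4 - 7t, z = -5 + 8t


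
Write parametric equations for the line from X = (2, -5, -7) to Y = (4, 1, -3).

Direction vector d = Y - X = (4 - 2, 1 + 5, -3 + 7) = (2, 6, 4)
Parametric form r = X + t·d:
x = 2 + 2t, y = -5 + 6t, z = -7 + 4t

x = 2 + 2t, y = -5 + 6t, z = -7 + 4t


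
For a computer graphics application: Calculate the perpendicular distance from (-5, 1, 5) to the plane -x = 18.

distance = |a·x₀ + b·y₀ + c·z₀ - d| / √(a² + b² + c²)
  = |(-1)·(-5) + 0·1 + 0·5 - 18| / √((-1)² + 0² + 0²)
  = |5 + 0 + 0 - 18| / √(1 + 0 + 0)
  = |-13| / √1
  = 13 / 1
  ≈ 13

13


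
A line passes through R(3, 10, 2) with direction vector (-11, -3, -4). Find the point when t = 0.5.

P(t) = R + t·d
  = (3 + (-11)·0.5, 10 + (-3)·0.5, 2 + (-4)·0.5)
  = (3 - 5.5, 10 - 1.5, 2 - 2)
  = (-2.5, 8.5, 0)

(-2.5, 8.5, 0)


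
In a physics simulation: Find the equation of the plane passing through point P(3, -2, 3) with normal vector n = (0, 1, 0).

The plane through P with normal n = (a, b, c) satisfies n·(r - P) = 0,
i.e. ax + by + cz = a·x₀ + b·y₀ + c·z₀.
d = 0·3 + 1·(-2) + 0·3
  = 0 - 2 + 0
  = -2
Equation: y = -2

y = -2


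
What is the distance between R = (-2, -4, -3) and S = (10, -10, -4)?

d = √[(x₂-x₁)² + (y₂-y₁)² + (z₂-z₁)²]
  = √[12² + (-6)² + (-1)²]
  = √[144 + 36 + 1]
  = √181
  ≈ 13.45

13.45


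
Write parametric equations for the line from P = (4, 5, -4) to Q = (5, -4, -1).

Direction vector d = Q - P = (5 - 4, -4 - 5, -1 + 4) = (1, -9, 3)
Parametric form r = P + t·d:
x = 4 + t, y = 5 - 9t, z = -4 + 3t

x = 4 + t, y = 5 - 9t, z = -4 + 3t


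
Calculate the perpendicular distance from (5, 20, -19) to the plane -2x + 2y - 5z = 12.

distance = |a·x₀ + b·y₀ + c·z₀ - d| / √(a² + b² + c²)
  = |(-2)·5 + 2·20 + (-5)·(-19) - 12| / √((-2)² + 2² + (-5)²)
  = |-10 + 40 + 95 - 12| / √(4 + 4 + 25)
  = |113| / √33
  = 113 / 5.745
  ≈ 19.67

19.67


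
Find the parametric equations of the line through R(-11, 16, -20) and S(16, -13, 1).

Direction vector d = S - R = (16 + 11, -13 - 16, 1 + 20) = (27, -29, 21)
Parametric form r = R + t·d:
x = -11 + 27t, y = 16 - 29t, z = -20 + 21t

x = -11 + 27t, y = 16 - 29t, z = -20 + 21t


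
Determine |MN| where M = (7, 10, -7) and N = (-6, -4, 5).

d = √[(x₂-x₁)² + (y₂-y₁)² + (z₂-z₁)²]
  = √[(-13)² + (-14)² + 12²]
  = √[169 + 196 + 144]
  = √509
  ≈ 22.56

22.56


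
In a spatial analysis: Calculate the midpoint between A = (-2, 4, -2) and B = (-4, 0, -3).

M = ((x₁+x₂)/2, (y₁+y₂)/2, (z₁+z₂)/2)
  = ((-2 - 4)/2, (4 + 0)/2, (-2 - 3)/2)
  = (-6/2, 4/2, -5/2)
  = (-3, 2, -2.5)

(-3, 2, -2.5)


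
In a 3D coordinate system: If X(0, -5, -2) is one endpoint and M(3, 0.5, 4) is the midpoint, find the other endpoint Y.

Y = 2M - X
  = (2·3 - 0, 2·0.5 - (-5), 2·4 - (-2))
  = (6 + 0, 1 + 5, 8 + 2)
  = (6, 6, 10)

(6, 6, 10)


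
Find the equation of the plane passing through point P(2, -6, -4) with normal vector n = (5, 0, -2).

The plane through P with normal n = (a, b, c) satisfies n·(r - P) = 0,
i.e. ax + by + cz = a·x₀ + b·y₀ + c·z₀.
d = 5·2 + 0·(-6) + (-2)·(-4)
  = 10 + 0 + 8
  = 18
Equation: 5x - 2z = 18

5x - 2z = 18


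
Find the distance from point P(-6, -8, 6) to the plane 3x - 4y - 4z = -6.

distance = |a·x₀ + b·y₀ + c·z₀ - d| / √(a² + b² + c²)
  = |3·(-6) + (-4)·(-8) + (-4)·6 - (-6)| / √(3² + (-4)² + (-4)²)
  = |-18 + 32 - 24 + 6| / √(9 + 16 + 16)
  = |-4| / √41
  = 4 / 6.403
  ≈ 0.6247

0.6247


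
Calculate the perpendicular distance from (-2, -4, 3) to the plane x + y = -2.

distance = |a·x₀ + b·y₀ + c·z₀ - d| / √(a² + b² + c²)
  = |1·(-2) + 1·(-4) + 0·3 - (-2)| / √(1² + 1² + 0²)
  = |-2 - 4 + 0 + 2| / √(1 + 1 + 0)
  = |-4| / √2
  = 4 / 1.414
  ≈ 2.828

2.828


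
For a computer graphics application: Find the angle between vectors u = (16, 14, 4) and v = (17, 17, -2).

u·v = 16·17 + 14·17 + 4·(-2) = 272 + 238 - 8 = 502
|u| = √(16² + 14² + 4²) = √468 ≈ 21.63
|v| = √(17² + 17² + (-2)²) = √582 ≈ 24.12
cos θ = (u·v)/(|u||v|) = 502/(21.63·24.12) ≈ 0.9619
θ = arccos(0.9619) ≈ 15.87°

15.87°


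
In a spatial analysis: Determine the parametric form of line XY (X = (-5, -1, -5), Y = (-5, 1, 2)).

Direction vector d = Y - X = (-5 + 5, 1 + 1, 2 + 5) = (0, 2, 7)
Parametric form r = X + t·d:
x = -5, y = -1 + 2t, z = -5 + 7t

x = -5, y = -1 + 2t, z = -5 + 7t


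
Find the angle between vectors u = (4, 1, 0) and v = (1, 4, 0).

u·v = 4·1 + 1·4 + 0·0 = 4 + 4 + 0 = 8
|u| = √(4² + 1² + 0²) = √17 ≈ 4.123
|v| = √(1² + 4² + 0²) = √17 ≈ 4.123
cos θ = (u·v)/(|u||v|) = 8/(4.123·4.123) ≈ 0.4706
θ = arccos(0.4706) ≈ 61.93°

61.93°


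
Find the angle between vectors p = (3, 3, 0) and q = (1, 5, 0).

p·q = 3·1 + 3·5 + 0·0 = 3 + 15 + 0 = 18
|p| = √(3² + 3² + 0²) = √18 ≈ 4.243
|q| = √(1² + 5² + 0²) = √26 ≈ 5.099
cos θ = (p·q)/(|p||q|) = 18/(4.243·5.099) ≈ 0.8321
θ = arccos(0.8321) ≈ 33.69°

33.69°


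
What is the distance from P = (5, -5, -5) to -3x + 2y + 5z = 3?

distance = |a·x₀ + b·y₀ + c·z₀ - d| / √(a² + b² + c²)
  = |(-3)·5 + 2·(-5) + 5·(-5) - 3| / √((-3)² + 2² + 5²)
  = |-15 - 10 - 25 - 3| / √(9 + 4 + 25)
  = |-53| / √38
  = 53 / 6.164
  ≈ 8.598

8.598


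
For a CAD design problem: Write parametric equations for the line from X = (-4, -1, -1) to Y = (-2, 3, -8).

Direction vector d = Y - X = (-2 + 4, 3 + 1, -8 + 1) = (2, 4, -7)
Parametric form r = X + t·d:
x = -4 + 2t, y = -1 + 4t, z = -1 - 7t

x = -4 + 2t, y = -1 + 4t, z = -1 - 7t


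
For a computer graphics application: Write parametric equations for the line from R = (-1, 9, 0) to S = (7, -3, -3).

Direction vector d = S - R = (7 + 1, -3 - 9, -3 + 0) = (8, -12, -3)
Parametric form r = R + t·d:
x = -1 + 8t, y = 9 - 12t, z = 0 - 3t

x = -1 + 8t, y = 9 - 12t, z = 0 - 3t


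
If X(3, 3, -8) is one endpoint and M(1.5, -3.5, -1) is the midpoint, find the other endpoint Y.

Y = 2M - X
  = (2·1.5 - 3, 2·(-3.5) - 3, 2·(-1) - (-8))
  = (3 - 3, -7 - 3, -2 + 8)
  = (0, -10, 6)

(0, -10, 6)


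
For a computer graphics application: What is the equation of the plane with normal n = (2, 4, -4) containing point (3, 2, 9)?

The plane through P with normal n = (a, b, c) satisfies n·(r - P) = 0,
i.e. ax + by + cz = a·x₀ + b·y₀ + c·z₀.
d = 2·3 + 4·2 + (-4)·9
  = 6 + 8 - 36
  = -22
Equation: 2x + 4y - 4z = -22

2x + 4y - 4z = -22


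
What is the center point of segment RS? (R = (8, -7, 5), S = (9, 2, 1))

M = ((x₁+x₂)/2, (y₁+y₂)/2, (z₁+z₂)/2)
  = ((8 + 9)/2, (-7 + 2)/2, (5 + 1)/2)
  = (17/2, -5/2, 6/2)
  = (8.5, -2.5, 3)

(8.5, -2.5, 3)


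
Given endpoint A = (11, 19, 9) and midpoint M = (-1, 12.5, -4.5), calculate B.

B = 2M - A
  = (2·(-1) - 11, 2·12.5 - 19, 2·(-4.5) - 9)
  = (-2 - 11, 25 - 19, -9 - 9)
  = (-13, 6, -18)

(-13, 6, -18)


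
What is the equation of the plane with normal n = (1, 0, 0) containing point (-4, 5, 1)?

The plane through P with normal n = (a, b, c) satisfies n·(r - P) = 0,
i.e. ax + by + cz = a·x₀ + b·y₀ + c·z₀.
d = 1·(-4) + 0·5 + 0·1
  = -4 + 0 + 0
  = -4
Equation: x = -4

x = -4


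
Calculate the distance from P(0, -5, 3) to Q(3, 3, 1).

d = √[(x₂-x₁)² + (y₂-y₁)² + (z₂-z₁)²]
  = √[3² + 8² + (-2)²]
  = √[9 + 64 + 4]
  = √77
  ≈ 8.775

8.775


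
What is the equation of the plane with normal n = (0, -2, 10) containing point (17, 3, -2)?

The plane through P with normal n = (a, b, c) satisfies n·(r - P) = 0,
i.e. ax + by + cz = a·x₀ + b·y₀ + c·z₀.
d = 0·17 + (-2)·3 + 10·(-2)
  = 0 - 6 - 20
  = -26
Equation: -2y + 10z = -26

-2y + 10z = -26


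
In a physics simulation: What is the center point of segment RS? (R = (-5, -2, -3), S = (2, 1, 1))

M = ((x₁+x₂)/2, (y₁+y₂)/2, (z₁+z₂)/2)
  = ((-5 + 2)/2, (-2 + 1)/2, (-3 + 1)/2)
  = (-3/2, -1/2, -2/2)
  = (-1.5, -0.5, -1)

(-1.5, -0.5, -1)


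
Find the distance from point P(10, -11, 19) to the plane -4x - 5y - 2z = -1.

distance = |a·x₀ + b·y₀ + c·z₀ - d| / √(a² + b² + c²)
  = |(-4)·10 + (-5)·(-11) + (-2)·19 - (-1)| / √((-4)² + (-5)² + (-2)²)
  = |-40 + 55 - 38 + 1| / √(16 + 25 + 4)
  = |-22| / √45
  = 22 / 6.708
  ≈ 3.28

3.28


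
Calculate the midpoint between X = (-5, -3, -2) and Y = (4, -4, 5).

M = ((x₁+x₂)/2, (y₁+y₂)/2, (z₁+z₂)/2)
  = ((-5 + 4)/2, (-3 - 4)/2, (-2 + 5)/2)
  = (-1/2, -7/2, 3/2)
  = (-0.5, -3.5, 1.5)

(-0.5, -3.5, 1.5)


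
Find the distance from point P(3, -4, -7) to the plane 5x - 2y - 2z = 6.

distance = |a·x₀ + b·y₀ + c·z₀ - d| / √(a² + b² + c²)
  = |5·3 + (-2)·(-4) + (-2)·(-7) - 6| / √(5² + (-2)² + (-2)²)
  = |15 + 8 + 14 - 6| / √(25 + 4 + 4)
  = |31| / √33
  = 31 / 5.745
  ≈ 5.396

5.396


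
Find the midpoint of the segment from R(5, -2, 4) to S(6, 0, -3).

M = ((x₁+x₂)/2, (y₁+y₂)/2, (z₁+z₂)/2)
  = ((5 + 6)/2, (-2 + 0)/2, (4 - 3)/2)
  = (11/2, -2/2, 1/2)
  = (5.5, -1, 0.5)

(5.5, -1, 0.5)


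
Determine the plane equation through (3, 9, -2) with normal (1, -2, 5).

The plane through P with normal n = (a, b, c) satisfies n·(r - P) = 0,
i.e. ax + by + cz = a·x₀ + b·y₀ + c·z₀.
d = 1·3 + (-2)·9 + 5·(-2)
  = 3 - 18 - 10
  = -25
Equation: x - 2y + 5z = -25

x - 2y + 5z = -25


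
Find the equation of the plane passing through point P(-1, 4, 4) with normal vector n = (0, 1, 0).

The plane through P with normal n = (a, b, c) satisfies n·(r - P) = 0,
i.e. ax + by + cz = a·x₀ + b·y₀ + c·z₀.
d = 0·(-1) + 1·4 + 0·4
  = 0 + 4 + 0
  = 4
Equation: y = 4

y = 4


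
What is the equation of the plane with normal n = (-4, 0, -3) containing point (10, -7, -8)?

The plane through P with normal n = (a, b, c) satisfies n·(r - P) = 0,
i.e. ax + by + cz = a·x₀ + b·y₀ + c·z₀.
d = (-4)·10 + 0·(-7) + (-3)·(-8)
  = -40 + 0 + 24
  = -16
Equation: -4x - 3z = -16

-4x - 3z = -16


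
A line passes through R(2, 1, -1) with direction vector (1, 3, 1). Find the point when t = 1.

P(t) = R + t·d
  = (2 + 1·1, 1 + 3·1, -1 + 1·1)
  = (2 + 1, 1 + 3, -1 + 1)
  = (3, 4, 0)

(3, 4, 0)


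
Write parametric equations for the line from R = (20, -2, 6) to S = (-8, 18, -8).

Direction vector d = S - R = (-8 - 20, 18 + 2, -8 - 6) = (-28, 20, -14)
Parametric form r = R + t·d:
x = 20 - 28t, y = -2 + 20t, z = 6 - 14t

x = 20 - 28t, y = -2 + 20t, z = 6 - 14t


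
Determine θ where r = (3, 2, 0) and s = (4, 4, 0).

r·s = 3·4 + 2·4 + 0·0 = 12 + 8 + 0 = 20
|r| = √(3² + 2² + 0²) = √13 ≈ 3.606
|s| = √(4² + 4² + 0²) = √32 ≈ 5.657
cos θ = (r·s)/(|r||s|) = 20/(3.606·5.657) ≈ 0.9806
θ = arccos(0.9806) ≈ 11.31°

11.31°


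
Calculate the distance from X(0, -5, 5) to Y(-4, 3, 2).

d = √[(x₂-x₁)² + (y₂-y₁)² + (z₂-z₁)²]
  = √[(-4)² + 8² + (-3)²]
  = √[16 + 64 + 9]
  = √89
  ≈ 9.434

9.434


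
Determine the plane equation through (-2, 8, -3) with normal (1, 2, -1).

The plane through P with normal n = (a, b, c) satisfies n·(r - P) = 0,
i.e. ax + by + cz = a·x₀ + b·y₀ + c·z₀.
d = 1·(-2) + 2·8 + (-1)·(-3)
  = -2 + 16 + 3
  = 17
Equation: x + 2y - z = 17

x + 2y - z = 17


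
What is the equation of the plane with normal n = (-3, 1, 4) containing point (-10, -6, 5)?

The plane through P with normal n = (a, b, c) satisfies n·(r - P) = 0,
i.e. ax + by + cz = a·x₀ + b·y₀ + c·z₀.
d = (-3)·(-10) + 1·(-6) + 4·5
  = 30 - 6 + 20
  = 44
Equation: -3x + y + 4z = 44

-3x + y + 4z = 44


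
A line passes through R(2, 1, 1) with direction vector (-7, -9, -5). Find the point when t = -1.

P(t) = R + t·d
  = (2 + (-7)·(-1), 1 + (-9)·(-1), 1 + (-5)·(-1))
  = (2 + 7, 1 + 9, 1 + 5)
  = (9, 10, 6)

(9, 10, 6)


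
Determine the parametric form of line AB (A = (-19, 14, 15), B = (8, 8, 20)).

Direction vector d = B - A = (8 + 19, 8 - 14, 20 - 15) = (27, -6, 5)
Parametric form r = A + t·d:
x = -19 + 27t, y = 14 - 6t, z = 15 + 5t

x = -19 + 27t, y = 14 - 6t, z = 15 + 5t


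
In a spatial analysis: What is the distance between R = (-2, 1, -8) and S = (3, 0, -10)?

d = √[(x₂-x₁)² + (y₂-y₁)² + (z₂-z₁)²]
  = √[5² + (-1)² + (-2)²]
  = √[25 + 1 + 4]
  = √30
  ≈ 5.477

5.477


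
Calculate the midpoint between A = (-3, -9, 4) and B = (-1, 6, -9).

M = ((x₁+x₂)/2, (y₁+y₂)/2, (z₁+z₂)/2)
  = ((-3 - 1)/2, (-9 + 6)/2, (4 - 9)/2)
  = (-4/2, -3/2, -5/2)
  = (-2, -1.5, -2.5)

(-2, -1.5, -2.5)


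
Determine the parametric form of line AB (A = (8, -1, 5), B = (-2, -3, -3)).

Direction vector d = B - A = (-2 - 8, -3 + 1, -3 - 5) = (-10, -2, -8)
Parametric form r = A + t·d:
x = 8 - 10t, y = -1 - 2t, z = 5 - 8t

x = 8 - 10t, y = -1 - 2t, z = 5 - 8t


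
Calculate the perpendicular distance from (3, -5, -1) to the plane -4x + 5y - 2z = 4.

distance = |a·x₀ + b·y₀ + c·z₀ - d| / √(a² + b² + c²)
  = |(-4)·3 + 5·(-5) + (-2)·(-1) - 4| / √((-4)² + 5² + (-2)²)
  = |-12 - 25 + 2 - 4| / √(16 + 25 + 4)
  = |-39| / √45
  = 39 / 6.708
  ≈ 5.814

5.814


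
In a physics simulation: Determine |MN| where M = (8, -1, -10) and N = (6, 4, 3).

d = √[(x₂-x₁)² + (y₂-y₁)² + (z₂-z₁)²]
  = √[(-2)² + 5² + 13²]
  = √[4 + 25 + 169]
  = √198
  ≈ 14.07

14.07


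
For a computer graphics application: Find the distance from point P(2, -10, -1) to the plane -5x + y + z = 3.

distance = |a·x₀ + b·y₀ + c·z₀ - d| / √(a² + b² + c²)
  = |(-5)·2 + 1·(-10) + 1·(-1) - 3| / √((-5)² + 1² + 1²)
  = |-10 - 10 - 1 - 3| / √(25 + 1 + 1)
  = |-24| / √27
  = 24 / 5.196
  ≈ 4.619

4.619


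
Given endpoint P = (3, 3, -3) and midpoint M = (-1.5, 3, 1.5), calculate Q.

Q = 2M - P
  = (2·(-1.5) - 3, 2·3 - 3, 2·1.5 - (-3))
  = (-3 - 3, 6 - 3, 3 + 3)
  = (-6, 3, 6)

(-6, 3, 6)


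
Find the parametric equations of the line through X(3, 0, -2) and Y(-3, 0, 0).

Direction vector d = Y - X = (-3 - 3, 0 + 0, 0 + 2) = (-6, 0, 2)
Parametric form r = X + t·d:
x = 3 - 6t, y = 0, z = -2 + 2t

x = 3 - 6t, y = 0, z = -2 + 2t


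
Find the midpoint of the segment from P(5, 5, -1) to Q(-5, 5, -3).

M = ((x₁+x₂)/2, (y₁+y₂)/2, (z₁+z₂)/2)
  = ((5 - 5)/2, (5 + 5)/2, (-1 - 3)/2)
  = (0/2, 10/2, -4/2)
  = (0, 5, -2)

(0, 5, -2)


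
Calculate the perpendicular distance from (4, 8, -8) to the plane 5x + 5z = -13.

distance = |a·x₀ + b·y₀ + c·z₀ - d| / √(a² + b² + c²)
  = |5·4 + 0·8 + 5·(-8) - (-13)| / √(5² + 0² + 5²)
  = |20 + 0 - 40 + 13| / √(25 + 0 + 25)
  = |-7| / √50
  = 7 / 7.071
  ≈ 0.9899

0.9899


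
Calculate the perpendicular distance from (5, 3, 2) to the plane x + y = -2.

distance = |a·x₀ + b·y₀ + c·z₀ - d| / √(a² + b² + c²)
  = |1·5 + 1·3 + 0·2 - (-2)| / √(1² + 1² + 0²)
  = |5 + 3 + 0 + 2| / √(1 + 1 + 0)
  = |10| / √2
  = 10 / 1.414
  ≈ 7.071

7.071


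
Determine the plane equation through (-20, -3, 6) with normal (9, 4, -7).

The plane through P with normal n = (a, b, c) satisfies n·(r - P) = 0,
i.e. ax + by + cz = a·x₀ + b·y₀ + c·z₀.
d = 9·(-20) + 4·(-3) + (-7)·6
  = -180 - 12 - 42
  = -234
Equation: 9x + 4y - 7z = -234

9x + 4y - 7z = -234


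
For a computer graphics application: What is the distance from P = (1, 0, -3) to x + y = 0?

distance = |a·x₀ + b·y₀ + c·z₀ - d| / √(a² + b² + c²)
  = |1·1 + 1·0 + 0·(-3) - 0| / √(1² + 1² + 0²)
  = |1 + 0 + 0 + 0| / √(1 + 1 + 0)
  = |1| / √2
  = 1 / 1.414
  ≈ 0.7071

0.7071


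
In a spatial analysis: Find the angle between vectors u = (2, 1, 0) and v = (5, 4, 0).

u·v = 2·5 + 1·4 + 0·0 = 10 + 4 + 0 = 14
|u| = √(2² + 1² + 0²) = √5 ≈ 2.236
|v| = √(5² + 4² + 0²) = √41 ≈ 6.403
cos θ = (u·v)/(|u||v|) = 14/(2.236·6.403) ≈ 0.9778
θ = arccos(0.9778) ≈ 12.09°

12.09°


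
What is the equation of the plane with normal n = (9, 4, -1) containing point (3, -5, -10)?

The plane through P with normal n = (a, b, c) satisfies n·(r - P) = 0,
i.e. ax + by + cz = a·x₀ + b·y₀ + c·z₀.
d = 9·3 + 4·(-5) + (-1)·(-10)
  = 27 - 20 + 10
  = 17
Equation: 9x + 4y - z = 17

9x + 4y - z = 17


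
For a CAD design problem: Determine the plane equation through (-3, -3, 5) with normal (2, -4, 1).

The plane through P with normal n = (a, b, c) satisfies n·(r - P) = 0,
i.e. ax + by + cz = a·x₀ + b·y₀ + c·z₀.
d = 2·(-3) + (-4)·(-3) + 1·5
  = -6 + 12 + 5
  = 11
Equation: 2x - 4y + z = 11

2x - 4y + z = 11


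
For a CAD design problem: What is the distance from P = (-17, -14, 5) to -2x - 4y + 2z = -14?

distance = |a·x₀ + b·y₀ + c·z₀ - d| / √(a² + b² + c²)
  = |(-2)·(-17) + (-4)·(-14) + 2·5 - (-14)| / √((-2)² + (-4)² + 2²)
  = |34 + 56 + 10 + 14| / √(4 + 16 + 4)
  = |114| / √24
  = 114 / 4.899
  ≈ 23.27

23.27


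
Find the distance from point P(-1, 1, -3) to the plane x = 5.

distance = |a·x₀ + b·y₀ + c·z₀ - d| / √(a² + b² + c²)
  = |1·(-1) + 0·1 + 0·(-3) - 5| / √(1² + 0² + 0²)
  = |-1 + 0 + 0 - 5| / √(1 + 0 + 0)
  = |-6| / √1
  = 6 / 1
  ≈ 6

6


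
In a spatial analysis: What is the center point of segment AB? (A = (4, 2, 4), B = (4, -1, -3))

M = ((x₁+x₂)/2, (y₁+y₂)/2, (z₁+z₂)/2)
  = ((4 + 4)/2, (2 - 1)/2, (4 - 3)/2)
  = (8/2, 1/2, 1/2)
  = (4, 0.5, 0.5)

(4, 0.5, 0.5)


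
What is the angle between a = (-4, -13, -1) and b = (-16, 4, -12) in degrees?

a·b = (-4)·(-16) + (-13)·4 + (-1)·(-12) = 64 - 52 + 12 = 24
|a| = √((-4)² + (-13)² + (-1)²) = √186 ≈ 13.64
|b| = √((-16)² + 4² + (-12)²) = √416 ≈ 20.4
cos θ = (a·b)/(|a||b|) = 24/(13.64·20.4) ≈ 0.08628
θ = arccos(0.08628) ≈ 85.05°

85.05°


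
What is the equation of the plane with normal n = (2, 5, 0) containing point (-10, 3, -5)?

The plane through P with normal n = (a, b, c) satisfies n·(r - P) = 0,
i.e. ax + by + cz = a·x₀ + b·y₀ + c·z₀.
d = 2·(-10) + 5·3 + 0·(-5)
  = -20 + 15 + 0
  = -5
Equation: 2x + 5y = -5

2x + 5y = -5


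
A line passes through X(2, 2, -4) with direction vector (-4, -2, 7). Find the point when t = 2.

P(t) = X + t·d
  = (2 + (-4)·2, 2 + (-2)·2, -4 + 7·2)
  = (2 - 8, 2 - 4, -4 + 14)
  = (-6, -2, 10)

(-6, -2, 10)


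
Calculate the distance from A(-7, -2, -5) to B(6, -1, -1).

d = √[(x₂-x₁)² + (y₂-y₁)² + (z₂-z₁)²]
  = √[13² + 1² + 4²]
  = √[169 + 1 + 16]
  = √186
  ≈ 13.64

13.64


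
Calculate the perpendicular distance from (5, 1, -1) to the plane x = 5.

distance = |a·x₀ + b·y₀ + c·z₀ - d| / √(a² + b² + c²)
  = |1·5 + 0·1 + 0·(-1) - 5| / √(1² + 0² + 0²)
  = |5 + 0 + 0 - 5| / √(1 + 0 + 0)
  = |0| / √1
  = 0 / 1
  ≈ 0

0


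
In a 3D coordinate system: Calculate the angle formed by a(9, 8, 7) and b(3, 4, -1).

a·b = 9·3 + 8·4 + 7·(-1) = 27 + 32 - 7 = 52
|a| = √(9² + 8² + 7²) = √194 ≈ 13.93
|b| = √(3² + 4² + (-1)²) = √26 ≈ 5.099
cos θ = (a·b)/(|a||b|) = 52/(13.93·5.099) ≈ 0.7322
θ = arccos(0.7322) ≈ 42.93°

42.93°


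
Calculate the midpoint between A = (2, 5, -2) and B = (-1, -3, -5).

M = ((x₁+x₂)/2, (y₁+y₂)/2, (z₁+z₂)/2)
  = ((2 - 1)/2, (5 - 3)/2, (-2 - 5)/2)
  = (1/2, 2/2, -7/2)
  = (0.5, 1, -3.5)

(0.5, 1, -3.5)


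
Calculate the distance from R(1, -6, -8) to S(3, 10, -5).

d = √[(x₂-x₁)² + (y₂-y₁)² + (z₂-z₁)²]
  = √[2² + 16² + 3²]
  = √[4 + 256 + 9]
  = √269
  ≈ 16.4

16.4


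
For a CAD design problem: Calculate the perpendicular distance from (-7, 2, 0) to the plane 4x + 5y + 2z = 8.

distance = |a·x₀ + b·y₀ + c·z₀ - d| / √(a² + b² + c²)
  = |4·(-7) + 5·2 + 2·0 - 8| / √(4² + 5² + 2²)
  = |-28 + 10 + 0 - 8| / √(16 + 25 + 4)
  = |-26| / √45
  = 26 / 6.708
  ≈ 3.876

3.876


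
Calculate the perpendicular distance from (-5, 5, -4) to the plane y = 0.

distance = |a·x₀ + b·y₀ + c·z₀ - d| / √(a² + b² + c²)
  = |0·(-5) + 1·5 + 0·(-4) - 0| / √(0² + 1² + 0²)
  = |0 + 5 + 0 + 0| / √(0 + 1 + 0)
  = |5| / √1
  = 5 / 1
  ≈ 5

5
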